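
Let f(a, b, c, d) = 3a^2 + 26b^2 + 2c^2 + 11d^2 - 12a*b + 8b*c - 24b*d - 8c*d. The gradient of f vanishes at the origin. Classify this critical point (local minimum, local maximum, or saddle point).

The Hessian at the origin is H = [[6, -12, 0, 0], [-12, 52, 8, -24], [0, 8, 4, -8], [0, -24, -8, 22]].
An LDLᵀ factorisation of H has diagonal entries 6, 28, 12/7, 2/3.
Counting signs: 4 positive.
H is positive definite, so the origin is a strict local minimum.

local minimum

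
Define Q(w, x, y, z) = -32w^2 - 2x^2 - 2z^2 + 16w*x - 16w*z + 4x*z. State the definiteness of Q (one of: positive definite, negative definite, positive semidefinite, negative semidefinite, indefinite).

negative semidefinite

The associated matrix is A = [[-32, 8, 0, -8], [8, -2, 0, 2], [0, 0, 0, 0], [-8, 2, 0, -2]].
Symmetric row and column elimination reduces A to a congruent diagonal form with pivots -32, 0, 0, 0.
That gives 1 negative, 3 zero pivots.
Hence Q is negative semidefinite.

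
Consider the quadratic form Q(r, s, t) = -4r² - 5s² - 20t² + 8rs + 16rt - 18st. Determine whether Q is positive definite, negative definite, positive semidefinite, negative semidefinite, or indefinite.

The symmetric matrix is A = [[-4, 4, 8], [4, -5, -9], [8, -9, -20]].
Applying the same elementary operations to the rows and columns of A produces a congruent diagonal matrix with entries -4, -1, -3.
Counting signs: 3 negative.
Hence Q is negative definite.

negative definite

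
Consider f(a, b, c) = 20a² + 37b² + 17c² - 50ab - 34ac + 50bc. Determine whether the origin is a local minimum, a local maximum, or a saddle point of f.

The Hessian at the origin is H = [[40, -50, -34], [-50, 74, 50], [-34, 50, 34]].
An LDLᵀ factorisation of H has diagonal entries 40, 23/2, 24/115.
That gives 3 positive pivots.
H is positive definite, so the origin is a strict local minimum.

local minimum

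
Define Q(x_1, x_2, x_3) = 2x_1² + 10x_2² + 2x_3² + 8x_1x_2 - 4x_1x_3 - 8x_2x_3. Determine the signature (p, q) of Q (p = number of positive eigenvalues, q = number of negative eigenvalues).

The associated matrix is A = [[2, 4, -2], [4, 10, -4], [-2, -4, 2]].
Symmetric row and column elimination reduces A to a congruent diagonal form with pivots 2, 2, 0.
So there are 2 positive, 1 zero pivots.

(2, 0)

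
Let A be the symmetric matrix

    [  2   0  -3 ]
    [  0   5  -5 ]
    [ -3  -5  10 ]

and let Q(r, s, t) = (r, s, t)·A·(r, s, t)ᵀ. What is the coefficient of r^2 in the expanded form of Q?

2

The coefficient of r^2 is the diagonal entry A[1,1] = 2.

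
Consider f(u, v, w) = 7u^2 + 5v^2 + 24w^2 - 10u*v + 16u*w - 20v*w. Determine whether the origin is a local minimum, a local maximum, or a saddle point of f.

local minimum

The Hessian at the origin is H = [[14, -10, 16], [-10, 10, -20], [16, -20, 48]].
Symmetric row and column elimination reduces H to a congruent diagonal form with pivots 14, 20/7, 4.
Counting signs: 3 positive.
H is positive definite, so the origin is a strict local minimum.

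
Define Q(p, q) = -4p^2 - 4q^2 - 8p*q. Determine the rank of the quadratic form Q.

Write A = [[-4, -4], [-4, -4]].
Symmetric row and column elimination reduces A to a congruent diagonal form with pivots -4, 0.
That gives 1 negative, 1 zero pivots.
The rank is the number of nonzero pivots: 1.

1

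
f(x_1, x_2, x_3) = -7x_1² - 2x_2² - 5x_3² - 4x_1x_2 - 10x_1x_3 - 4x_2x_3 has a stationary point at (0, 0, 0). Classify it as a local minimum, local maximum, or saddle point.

The Hessian at the origin is H = [[-14, -4, -10], [-4, -4, -4], [-10, -4, -10]].
Symmetric row and column elimination reduces H to a congruent diagonal form with pivots -14, -20/7, -12/5.
That gives 3 negative pivots.
H is negative definite, so the origin is a strict local maximum.

local maximum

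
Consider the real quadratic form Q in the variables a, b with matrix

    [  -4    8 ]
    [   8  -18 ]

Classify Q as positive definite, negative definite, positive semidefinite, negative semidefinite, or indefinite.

Congruent diagonalization of A (simultaneous row and column reduction) yields pivots -4, -2.
So there are 2 negative pivots.
Hence Q is negative definite.

negative definite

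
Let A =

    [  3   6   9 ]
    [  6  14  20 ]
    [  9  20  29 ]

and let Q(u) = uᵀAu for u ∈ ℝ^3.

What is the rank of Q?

2

Symmetric row and column elimination reduces A to a congruent diagonal form with pivots 3, 2, 0.
Counting signs: 2 positive, 1 zero.
The rank is the number of nonzero pivots: 2.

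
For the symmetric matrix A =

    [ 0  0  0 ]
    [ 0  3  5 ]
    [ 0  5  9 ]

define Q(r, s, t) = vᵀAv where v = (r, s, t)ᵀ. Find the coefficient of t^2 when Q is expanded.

9

The coefficient of t^2 is the diagonal entry A[3,3] = 9.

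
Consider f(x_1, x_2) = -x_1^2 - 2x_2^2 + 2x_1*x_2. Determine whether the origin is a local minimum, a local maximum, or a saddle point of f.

local maximum

The Hessian at the origin is H = [[-2, 2], [2, -4]].
det H = -2·-4 − (2)² = 4 > 0 and H[1,1] = -2 < 0, so H is negative definite.
Therefore the origin is a local maximum.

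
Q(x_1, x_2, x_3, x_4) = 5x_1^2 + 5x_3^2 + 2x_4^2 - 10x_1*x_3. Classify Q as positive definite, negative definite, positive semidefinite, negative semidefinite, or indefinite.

positive semidefinite

Write A = [[5, 0, -5, 0], [0, 0, 0, 0], [-5, 0, 5, 0], [0, 0, 0, 2]].
Row-reducing A symmetrically gives the diagonal entries 5, 0, 0, 2.
That gives 2 positive, 2 zero pivots.
Hence Q is positive semidefinite.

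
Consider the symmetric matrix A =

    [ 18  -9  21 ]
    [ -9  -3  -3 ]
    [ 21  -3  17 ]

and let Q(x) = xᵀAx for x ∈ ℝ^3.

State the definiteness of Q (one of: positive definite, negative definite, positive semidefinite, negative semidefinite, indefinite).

Congruent diagonalization of A (simultaneous row and column reduction) yields pivots 18, -15/2, 0.
Counting signs: 1 positive, 1 negative, 1 zero.
Hence Q is indefinite.

indefinite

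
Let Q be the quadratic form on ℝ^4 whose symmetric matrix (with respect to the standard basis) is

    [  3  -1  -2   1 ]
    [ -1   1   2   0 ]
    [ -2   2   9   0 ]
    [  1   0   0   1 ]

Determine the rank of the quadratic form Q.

An LDLᵀ factorisation of A has diagonal entries 3, 2/3, 5, 1/2.
Counting signs: 4 positive.
The rank is the number of nonzero pivots: 4.

4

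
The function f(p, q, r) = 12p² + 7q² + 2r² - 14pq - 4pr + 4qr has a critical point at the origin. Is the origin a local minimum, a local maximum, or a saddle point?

local minimum

The Hessian at the origin is H = [[24, -14, -4], [-14, 14, 4], [-4, 4, 4]].
Applying the same elementary operations to the rows and columns of H produces a congruent diagonal matrix with entries 24, 35/6, 20/7.
Counting signs: 3 positive.
H is positive definite, so the origin is a strict local minimum.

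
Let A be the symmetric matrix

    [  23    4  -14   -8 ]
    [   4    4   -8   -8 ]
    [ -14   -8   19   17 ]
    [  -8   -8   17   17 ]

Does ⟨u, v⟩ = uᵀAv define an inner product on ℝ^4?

Leading principal minors: Δ_1 = 23, Δ_2 = 76, Δ_3 = 84, Δ_4 = 8.
All leading principal minors are positive, so by Sylvester's criterion Q is positive definite.
⟨·,·⟩ is an inner product exactly when A is positive definite.

yes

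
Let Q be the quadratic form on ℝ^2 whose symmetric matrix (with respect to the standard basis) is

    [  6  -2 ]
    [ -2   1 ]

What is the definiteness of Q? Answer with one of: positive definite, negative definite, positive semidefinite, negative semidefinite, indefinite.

positive definite

Leading principal minors: Δ_1 = 6, Δ_2 = 2.
All leading principal minors are positive, so by Sylvester's criterion Q is positive definite.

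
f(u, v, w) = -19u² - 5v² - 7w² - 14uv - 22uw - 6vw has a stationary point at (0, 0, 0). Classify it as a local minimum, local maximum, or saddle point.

The Hessian at the origin is H = [[-38, -14, -22], [-14, -10, -6], [-22, -6, -14]].
Symmetric row and column elimination reduces H to a congruent diagonal form with pivots -38, -92/19, -8/23.
So there are 3 negative pivots.
H is negative definite, so the origin is a strict local maximum.

local maximum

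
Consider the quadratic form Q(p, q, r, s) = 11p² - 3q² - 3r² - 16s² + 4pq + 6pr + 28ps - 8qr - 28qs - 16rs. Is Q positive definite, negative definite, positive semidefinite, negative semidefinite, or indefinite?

The symmetric matrix is A = [[11, 2, 3, 14], [2, -3, -4, -14], [3, -4, -3, -8], [14, -14, -8, -16]].
Applying the same elementary operations to the rows and columns of A produces a congruent diagonal matrix with entries 11, -37/11, 86/37, -10/43.
So there are 2 positive, 2 negative pivots.
Hence Q is indefinite.

indefinite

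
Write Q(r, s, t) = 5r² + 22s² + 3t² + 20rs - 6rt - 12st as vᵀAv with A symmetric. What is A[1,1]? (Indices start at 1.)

The coefficient of r² in Q is 5, and that is exactly A[1,1].

5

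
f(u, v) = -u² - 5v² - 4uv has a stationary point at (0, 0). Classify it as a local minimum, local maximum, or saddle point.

local maximum

The Hessian at the origin is H = [[-2, -4], [-4, -10]].
det H = -2·-10 − (-4)² = 4 > 0 and H[1,1] = -2 < 0, so H is negative definite.
Therefore the origin is a local maximum.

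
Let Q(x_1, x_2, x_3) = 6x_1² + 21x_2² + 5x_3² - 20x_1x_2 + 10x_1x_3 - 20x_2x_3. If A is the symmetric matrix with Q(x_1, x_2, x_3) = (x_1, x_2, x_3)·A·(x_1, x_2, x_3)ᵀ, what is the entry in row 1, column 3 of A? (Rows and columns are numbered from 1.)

The coefficient of x_1·x_3 in Q is 10. For a symmetric A this equals A[1,3] + A[3,1] = 2·A[1,3].
So A[1,3] = 10/2 = 5.

5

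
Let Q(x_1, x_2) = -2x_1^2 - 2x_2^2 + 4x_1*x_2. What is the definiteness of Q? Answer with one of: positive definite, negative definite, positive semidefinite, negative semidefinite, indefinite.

negative semidefinite

The symmetric matrix of Q is [[-2, 2], [2, -2]].
For the 2×2 matrix [[-2, 2], [2, -2]]: det = -2·-2 − (2)² = 0, trace = -4.
det = 0 so one eigenvalue is zero; the form is semidefinite with the sign of the trace.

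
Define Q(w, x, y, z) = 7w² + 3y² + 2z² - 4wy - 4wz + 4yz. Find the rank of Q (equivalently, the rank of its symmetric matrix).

3

Write A = [[7, 0, -2, -2], [0, 0, 0, 0], [-2, 0, 3, 2], [-2, 0, 2, 2]].
Symmetric row and column elimination reduces A to a congruent diagonal form with pivots 7, 0, 17/7, 10/17.
Counting signs: 3 positive, 1 zero.
The rank is the number of nonzero pivots: 3.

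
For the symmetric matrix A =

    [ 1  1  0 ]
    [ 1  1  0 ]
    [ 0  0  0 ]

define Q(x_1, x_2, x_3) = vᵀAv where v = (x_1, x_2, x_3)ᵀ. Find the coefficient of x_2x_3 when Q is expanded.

0

The coefficient of x_2x_3 is A[2,3] + A[3,2] = 2·0 = 0.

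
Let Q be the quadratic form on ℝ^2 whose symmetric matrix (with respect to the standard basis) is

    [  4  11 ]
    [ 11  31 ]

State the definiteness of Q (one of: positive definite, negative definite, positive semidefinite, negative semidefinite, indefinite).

Leading principal minors: Δ_1 = 4, Δ_2 = 3.
All leading principal minors are positive, so by Sylvester's criterion Q is positive definite.

positive definite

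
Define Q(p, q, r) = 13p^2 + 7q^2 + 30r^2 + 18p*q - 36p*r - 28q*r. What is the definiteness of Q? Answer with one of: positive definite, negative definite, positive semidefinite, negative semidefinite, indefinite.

The associated matrix is A = [[13, 9, -18], [9, 7, -14], [-18, -14, 30]].
Row-reducing A symmetrically gives the diagonal entries 13, 10/13, 2.
So there are 3 positive pivots.
Hence Q is positive definite.

positive definite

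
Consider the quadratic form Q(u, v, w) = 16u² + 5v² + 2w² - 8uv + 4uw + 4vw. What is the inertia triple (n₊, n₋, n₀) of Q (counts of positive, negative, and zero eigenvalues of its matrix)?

The symmetric matrix is A = [[16, -4, 2], [-4, 5, 2], [2, 2, 2]].
Row-reducing A symmetrically gives the diagonal entries 16, 4, 3/16.
Counting signs: 3 positive.

(3, 0, 0)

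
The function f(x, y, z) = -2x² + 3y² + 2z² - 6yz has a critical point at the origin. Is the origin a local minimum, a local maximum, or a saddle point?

The Hessian at the origin is H = [[-4, 0, 0], [0, 6, -6], [0, -6, 4]].
Applying the same elementary operations to the rows and columns of H produces a congruent diagonal matrix with entries -4, 6, -2.
That gives 1 positive, 2 negative pivots.
H is indefinite, so the origin is a saddle point.

saddle point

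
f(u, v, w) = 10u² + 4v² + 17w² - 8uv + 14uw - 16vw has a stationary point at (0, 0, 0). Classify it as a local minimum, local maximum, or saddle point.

The Hessian at the origin is H = [[20, -8, 14], [-8, 8, -16], [14, -16, 34]].
Congruent diagonalization of H (simultaneous row and column reduction) yields pivots 20, 24/5, 5/3.
Counting signs: 3 positive.
H is positive definite, so the origin is a strict local minimum.

local minimum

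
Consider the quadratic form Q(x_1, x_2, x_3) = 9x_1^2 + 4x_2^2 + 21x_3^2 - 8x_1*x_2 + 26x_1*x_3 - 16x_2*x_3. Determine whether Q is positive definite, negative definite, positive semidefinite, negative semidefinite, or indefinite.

positive semidefinite

The associated matrix is A = [[9, -4, 13], [-4, 4, -8], [13, -8, 21]].
Row-reducing A symmetrically gives the diagonal entries 9, 20/9, 0.
That gives 2 positive, 1 zero pivots.
Hence Q is positive semidefinite.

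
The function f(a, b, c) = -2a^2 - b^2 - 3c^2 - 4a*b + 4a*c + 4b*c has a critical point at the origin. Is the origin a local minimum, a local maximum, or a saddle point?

saddle point

The Hessian at the origin is H = [[-4, -4, 4], [-4, -2, 4], [4, 4, -6]].
Congruent diagonalization of H (simultaneous row and column reduction) yields pivots -4, 2, -2.
Counting signs: 1 positive, 2 negative.
H is indefinite, so the origin is a saddle point.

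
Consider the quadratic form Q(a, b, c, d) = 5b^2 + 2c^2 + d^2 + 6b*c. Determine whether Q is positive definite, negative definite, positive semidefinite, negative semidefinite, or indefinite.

Write A = [[0, 0, 0, 0], [0, 5, 3, 0], [0, 3, 2, 0], [0, 0, 0, 1]].
Congruent diagonalization of A (simultaneous row and column reduction) yields pivots 0, 5, 1/5, 1.
That gives 3 positive, 1 zero pivots.
Hence Q is positive semidefinite.

positive semidefinite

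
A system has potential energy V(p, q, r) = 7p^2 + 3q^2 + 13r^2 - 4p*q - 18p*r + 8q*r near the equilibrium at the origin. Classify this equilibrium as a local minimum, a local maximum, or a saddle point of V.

The Hessian at the origin is H = [[14, -4, -18], [-4, 6, 8], [-18, 8, 26]].
An LDLᵀ factorisation of H has diagonal entries 14, 34/7, 20/17.
That gives 3 positive pivots.
H is positive definite, so the origin is a strict local minimum.

local minimum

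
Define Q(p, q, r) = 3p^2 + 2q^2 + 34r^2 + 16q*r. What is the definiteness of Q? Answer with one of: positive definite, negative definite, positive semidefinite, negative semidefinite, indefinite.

The symmetric matrix of Q is A = [[3, 0, 0], [0, 2, 8], [0, 8, 34]].
Leading principal minors: Δ_1 = 3, Δ_2 = 6, Δ_3 = 12.
All leading principal minors are positive, so by Sylvester's criterion Q is positive definite.

positive definite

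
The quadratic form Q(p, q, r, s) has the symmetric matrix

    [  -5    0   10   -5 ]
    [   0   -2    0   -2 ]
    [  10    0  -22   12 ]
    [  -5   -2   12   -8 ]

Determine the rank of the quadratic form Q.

Row-reducing A symmetrically gives the diagonal entries -5, -2, -2, 1.
That gives 1 positive, 3 negative pivots.
The rank is the number of nonzero pivots: 4.

4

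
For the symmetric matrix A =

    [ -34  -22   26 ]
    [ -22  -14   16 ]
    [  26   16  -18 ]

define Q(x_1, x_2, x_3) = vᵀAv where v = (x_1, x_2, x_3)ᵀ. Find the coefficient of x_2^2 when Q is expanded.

The coefficient of x_2^2 is the diagonal entry A[2,2] = -14.

-14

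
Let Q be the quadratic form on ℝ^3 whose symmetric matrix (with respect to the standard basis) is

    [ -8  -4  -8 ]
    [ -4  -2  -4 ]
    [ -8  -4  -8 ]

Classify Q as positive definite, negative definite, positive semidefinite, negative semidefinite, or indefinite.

negative semidefinite

Congruent diagonalization of A (simultaneous row and column reduction) yields pivots -8, 0, 0.
Counting signs: 1 negative, 2 zero.
Hence Q is negative semidefinite.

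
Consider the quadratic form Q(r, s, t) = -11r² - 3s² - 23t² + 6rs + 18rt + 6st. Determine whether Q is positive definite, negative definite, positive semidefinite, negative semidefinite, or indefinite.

The symmetric matrix of Q is A = [[-11, 3, 9], [3, -3, 3], [9, 3, -23]].
Leading principal minors: Δ_1 = -11, Δ_2 = 24, Δ_3 = -48.
The signs alternate starting with Δ_1 < 0, so by Sylvester's criterion Q is negative definite.

negative definite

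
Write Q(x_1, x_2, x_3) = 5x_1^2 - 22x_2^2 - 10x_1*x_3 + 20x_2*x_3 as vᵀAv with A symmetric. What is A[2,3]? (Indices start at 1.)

10

The coefficient of x_2·x_3 in Q is 20. For a symmetric A this equals A[2,3] + A[3,2] = 2·A[2,3].
So A[2,3] = 20/2 = 10.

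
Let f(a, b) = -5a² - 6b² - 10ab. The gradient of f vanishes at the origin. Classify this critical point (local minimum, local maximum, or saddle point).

local maximum

The Hessian at the origin is H = [[-10, -10], [-10, -12]].
det H = -10·-12 − (-10)² = 20 > 0 and H[1,1] = -10 < 0, so H is negative definite.
Therefore the origin is a local maximum.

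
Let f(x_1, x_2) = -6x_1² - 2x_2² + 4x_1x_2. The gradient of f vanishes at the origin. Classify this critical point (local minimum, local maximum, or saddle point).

local maximum

The Hessian at the origin is H = [[-12, 4], [4, -4]].
det H = -12·-4 − (4)² = 32 > 0 and H[1,1] = -12 < 0, so H is negative definite.
Therefore the origin is a local maximum.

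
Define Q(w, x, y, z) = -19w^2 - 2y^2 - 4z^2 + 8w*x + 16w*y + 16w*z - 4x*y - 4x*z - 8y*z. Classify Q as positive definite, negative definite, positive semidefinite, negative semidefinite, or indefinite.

The associated matrix is A = [[-19, 4, 8, 8], [4, 0, -2, -2], [8, -2, -2, -4], [8, -2, -4, -4]].
Symmetric row and column elimination reduces A to a congruent diagonal form with pivots -19, 16/19, 5/4, -6/5.
Counting signs: 2 positive, 2 negative.
Hence Q is indefinite.

indefinite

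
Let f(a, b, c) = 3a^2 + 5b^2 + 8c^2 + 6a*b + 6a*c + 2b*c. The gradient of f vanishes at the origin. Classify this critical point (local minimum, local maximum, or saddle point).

The Hessian at the origin is H = [[6, 6, 6], [6, 10, 2], [6, 2, 16]].
Row-reducing H symmetrically gives the diagonal entries 6, 4, 6.
So there are 3 positive pivots.
H is positive definite, so the origin is a strict local minimum.

local minimum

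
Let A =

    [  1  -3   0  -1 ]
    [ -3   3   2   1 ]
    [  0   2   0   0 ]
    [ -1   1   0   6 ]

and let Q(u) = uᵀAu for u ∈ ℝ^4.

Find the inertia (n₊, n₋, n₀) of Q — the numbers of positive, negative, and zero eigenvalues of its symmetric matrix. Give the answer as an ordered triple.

Applying the same elementary operations to the rows and columns of A produces a congruent diagonal matrix with entries 1, -6, 2/3, 5.
That gives 3 positive, 1 negative pivots.

(3, 1, 0)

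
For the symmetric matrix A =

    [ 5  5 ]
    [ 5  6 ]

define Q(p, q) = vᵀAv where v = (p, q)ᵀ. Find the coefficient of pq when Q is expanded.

10

The coefficient of pq is A[1,2] + A[2,1] = 2·5 = 10.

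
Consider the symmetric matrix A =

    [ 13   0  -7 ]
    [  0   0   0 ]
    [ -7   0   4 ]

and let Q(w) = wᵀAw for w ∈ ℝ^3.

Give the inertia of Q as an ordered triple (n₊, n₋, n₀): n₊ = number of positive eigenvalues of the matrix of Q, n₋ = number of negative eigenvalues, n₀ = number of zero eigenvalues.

Applying the same elementary operations to the rows and columns of A produces a congruent diagonal matrix with entries 13, 0, 3/13.
That gives 2 positive, 1 zero pivots.

(2, 0, 1)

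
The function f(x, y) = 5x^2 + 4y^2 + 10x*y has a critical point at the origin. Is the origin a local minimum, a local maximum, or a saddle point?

The Hessian at the origin is H = [[10, 10], [10, 8]].
det H = 10·8 − (10)² = -20 < 0, so H is indefinite.
Therefore the origin is a saddle point.

saddle point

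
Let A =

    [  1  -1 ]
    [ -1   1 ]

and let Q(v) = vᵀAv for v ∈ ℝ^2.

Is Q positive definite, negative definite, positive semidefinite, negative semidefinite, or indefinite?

positive semidefinite

For the 2×2 matrix [[1, -1], [-1, 1]]: det = 1·1 − (-1)² = 0, trace = 2.
det = 0 so one eigenvalue is zero; the form is semidefinite with the sign of the trace.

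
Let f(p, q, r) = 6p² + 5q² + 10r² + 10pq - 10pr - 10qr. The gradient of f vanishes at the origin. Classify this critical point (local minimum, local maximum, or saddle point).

The Hessian at the origin is H = [[12, 10, -10], [10, 10, -10], [-10, -10, 20]].
Row-reducing H symmetrically gives the diagonal entries 12, 5/3, 10.
So there are 3 positive pivots.
H is positive definite, so the origin is a strict local minimum.

local minimum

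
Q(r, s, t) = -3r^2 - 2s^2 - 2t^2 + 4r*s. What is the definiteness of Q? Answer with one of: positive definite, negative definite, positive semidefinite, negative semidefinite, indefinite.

negative definite

Write A = [[-3, 2, 0], [2, -2, 0], [0, 0, -2]].
An LDLᵀ factorisation of A has diagonal entries -3, -2/3, -2.
Counting signs: 3 negative.
Hence Q is negative definite.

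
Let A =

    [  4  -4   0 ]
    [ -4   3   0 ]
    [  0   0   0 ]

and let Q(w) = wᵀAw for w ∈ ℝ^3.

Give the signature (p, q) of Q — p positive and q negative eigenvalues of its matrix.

Applying the same elementary operations to the rows and columns of A produces a congruent diagonal matrix with entries 4, -1, 0.
That gives 1 positive, 1 negative, 1 zero pivots.

(1, 1)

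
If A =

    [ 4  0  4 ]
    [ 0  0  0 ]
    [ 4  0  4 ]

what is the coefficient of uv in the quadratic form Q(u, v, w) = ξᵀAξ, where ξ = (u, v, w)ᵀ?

The coefficient of uv is A[1,2] + A[2,1] = 2·0 = 0.

0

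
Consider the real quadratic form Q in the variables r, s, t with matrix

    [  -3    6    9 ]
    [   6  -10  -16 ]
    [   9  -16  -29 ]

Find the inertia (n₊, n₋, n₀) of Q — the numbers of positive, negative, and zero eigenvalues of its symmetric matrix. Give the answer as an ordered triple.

(1, 2, 0)

Row-reducing A symmetrically gives the diagonal entries -3, 2, -4.
Counting signs: 1 positive, 2 negative.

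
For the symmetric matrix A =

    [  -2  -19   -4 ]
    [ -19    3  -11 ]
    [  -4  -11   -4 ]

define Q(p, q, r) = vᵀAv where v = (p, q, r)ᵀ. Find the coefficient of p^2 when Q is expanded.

-2

The coefficient of p^2 is the diagonal entry A[1,1] = -2.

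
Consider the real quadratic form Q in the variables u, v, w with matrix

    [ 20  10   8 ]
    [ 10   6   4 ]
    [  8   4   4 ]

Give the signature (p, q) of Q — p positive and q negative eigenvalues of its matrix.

Applying the same elementary operations to the rows and columns of A produces a congruent diagonal matrix with entries 20, 1, 4/5.
That gives 3 positive pivots.

(3, 0)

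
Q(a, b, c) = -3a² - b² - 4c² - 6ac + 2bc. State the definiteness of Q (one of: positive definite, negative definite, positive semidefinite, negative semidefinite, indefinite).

Write A = [[-3, 0, -3], [0, -1, 1], [-3, 1, -4]].
Congruent diagonalization of A (simultaneous row and column reduction) yields pivots -3, -1, 0.
That gives 2 negative, 1 zero pivots.
Hence Q is negative semidefinite.

negative semidefinite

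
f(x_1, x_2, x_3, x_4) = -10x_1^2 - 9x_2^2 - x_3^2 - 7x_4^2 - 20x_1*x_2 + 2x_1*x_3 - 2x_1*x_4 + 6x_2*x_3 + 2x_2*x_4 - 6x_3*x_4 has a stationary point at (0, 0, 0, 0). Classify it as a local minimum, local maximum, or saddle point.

The Hessian at the origin is H = [[-20, -20, 2, -2], [-20, -18, 6, 2], [2, 6, -2, -6], [-2, 2, -6, -14]].
Congruent diagonalization of H (simultaneous row and column reduction) yields pivots -20, 2, -49/5, -60/49.
So there are 1 positive, 3 negative pivots.
H is indefinite, so the origin is a saddle point.

saddle point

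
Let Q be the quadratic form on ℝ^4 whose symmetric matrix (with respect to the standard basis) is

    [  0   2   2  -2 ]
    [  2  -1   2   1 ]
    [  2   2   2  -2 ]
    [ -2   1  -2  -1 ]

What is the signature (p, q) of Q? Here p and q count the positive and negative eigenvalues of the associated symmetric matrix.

(1, 2)

By Sylvester's law of inertia any congruent diagonalization of A has 1 positive, 2 negative and 1 zero entries.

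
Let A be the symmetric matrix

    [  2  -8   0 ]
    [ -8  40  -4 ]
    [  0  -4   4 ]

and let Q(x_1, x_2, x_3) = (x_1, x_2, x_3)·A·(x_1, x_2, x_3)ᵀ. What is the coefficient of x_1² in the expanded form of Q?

The coefficient of x_1² is the diagonal entry A[1,1] = 2.

2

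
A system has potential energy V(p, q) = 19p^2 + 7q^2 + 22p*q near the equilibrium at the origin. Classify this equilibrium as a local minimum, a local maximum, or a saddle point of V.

The Hessian at the origin is H = [[38, 22], [22, 14]].
det H = 38·14 − (22)² = 48 > 0 and H[1,1] = 38 > 0, so H is positive definite.
Therefore the origin is a local minimum.

local minimum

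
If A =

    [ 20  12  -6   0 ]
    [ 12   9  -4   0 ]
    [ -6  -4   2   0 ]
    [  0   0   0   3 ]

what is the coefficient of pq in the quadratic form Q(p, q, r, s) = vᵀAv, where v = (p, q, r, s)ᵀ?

24

The coefficient of pq is A[1,2] + A[2,1] = 2·12 = 24.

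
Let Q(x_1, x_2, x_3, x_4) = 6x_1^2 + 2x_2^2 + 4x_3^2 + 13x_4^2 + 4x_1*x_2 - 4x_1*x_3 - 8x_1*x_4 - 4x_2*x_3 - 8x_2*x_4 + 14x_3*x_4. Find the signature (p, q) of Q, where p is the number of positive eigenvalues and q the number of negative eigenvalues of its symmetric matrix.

(4, 0)

The associated matrix is A = [[6, 2, -2, -4], [2, 2, -2, -4], [-2, -2, 4, 7], [-4, -4, 7, 13]].
Congruent diagonalization of A (simultaneous row and column reduction) yields pivots 6, 4/3, 2, 1/2.
Counting signs: 4 positive.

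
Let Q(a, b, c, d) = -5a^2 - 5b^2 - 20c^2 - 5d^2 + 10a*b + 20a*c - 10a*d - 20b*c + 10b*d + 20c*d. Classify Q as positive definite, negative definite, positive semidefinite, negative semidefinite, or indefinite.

negative semidefinite

The symmetric matrix is A = [[-5, 5, 10, -5], [5, -5, -10, 5], [10, -10, -20, 10], [-5, 5, 10, -5]].
Applying the same elementary operations to the rows and columns of A produces a congruent diagonal matrix with entries -5, 0, 0, 0.
Counting signs: 1 negative, 3 zero.
Hence Q is negative semidefinite.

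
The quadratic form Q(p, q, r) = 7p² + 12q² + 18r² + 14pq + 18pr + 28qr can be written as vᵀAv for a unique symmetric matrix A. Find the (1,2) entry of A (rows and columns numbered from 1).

7

The coefficient of p·q in Q is 14. For a symmetric A this equals A[1,2] + A[2,1] = 2·A[1,2].
So A[1,2] = 14/2 = 7.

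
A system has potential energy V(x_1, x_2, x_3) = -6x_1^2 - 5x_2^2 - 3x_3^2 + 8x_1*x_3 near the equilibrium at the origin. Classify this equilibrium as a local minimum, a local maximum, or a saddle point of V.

The Hessian at the origin is H = [[-12, 0, 8], [0, -10, 0], [8, 0, -6]].
An LDLᵀ factorisation of H has diagonal entries -12, -10, -2/3.
Counting signs: 3 negative.
H is negative definite, so the origin is a strict local maximum.

local maximum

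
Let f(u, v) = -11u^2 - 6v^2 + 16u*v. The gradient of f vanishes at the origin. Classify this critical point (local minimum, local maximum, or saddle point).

The Hessian at the origin is H = [[-22, 16], [16, -12]].
det H = -22·-12 − (16)² = 8 > 0 and H[1,1] = -22 < 0, so H is negative definite.
Therefore the origin is a local maximum.

local maximum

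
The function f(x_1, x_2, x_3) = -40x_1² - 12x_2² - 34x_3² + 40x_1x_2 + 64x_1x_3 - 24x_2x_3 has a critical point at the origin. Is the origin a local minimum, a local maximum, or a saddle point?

local maximum

The Hessian at the origin is H = [[-80, 40, 64], [40, -24, -24], [64, -24, -68]].
Symmetric row and column elimination reduces H to a congruent diagonal form with pivots -80, -4, -4/5.
That gives 3 negative pivots.
H is negative definite, so the origin is a strict local maximum.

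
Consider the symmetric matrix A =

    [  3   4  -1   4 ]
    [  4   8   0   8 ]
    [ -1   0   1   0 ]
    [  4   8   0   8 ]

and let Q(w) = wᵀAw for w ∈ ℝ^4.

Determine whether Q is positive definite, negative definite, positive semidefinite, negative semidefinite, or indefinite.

Row-reducing A symmetrically gives the diagonal entries 3, 8/3, 0, 0.
So there are 2 positive, 2 zero pivots.
Hence Q is positive semidefinite.

positive semidefinite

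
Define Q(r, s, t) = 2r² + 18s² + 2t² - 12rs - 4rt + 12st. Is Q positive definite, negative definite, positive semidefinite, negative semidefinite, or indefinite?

The symmetric matrix is A = [[2, -6, -2], [-6, 18, 6], [-2, 6, 2]].
Row-reducing A symmetrically gives the diagonal entries 2, 0, 0.
So there are 1 positive, 2 zero pivots.
Hence Q is positive semidefinite.

positive semidefinite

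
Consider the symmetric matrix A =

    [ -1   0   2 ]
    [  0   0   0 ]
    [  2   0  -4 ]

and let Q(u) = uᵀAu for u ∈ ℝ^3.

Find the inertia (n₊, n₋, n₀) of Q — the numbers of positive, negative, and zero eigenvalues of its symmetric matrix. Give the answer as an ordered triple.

(0, 1, 2)

Symmetric row and column elimination reduces A to a congruent diagonal form with pivots -1, 0, 0.
So there are 1 negative, 2 zero pivots.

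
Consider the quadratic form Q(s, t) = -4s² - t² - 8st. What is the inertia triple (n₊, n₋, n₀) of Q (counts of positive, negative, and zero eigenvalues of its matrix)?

Write A = [[-4, -4], [-4, -1]].
Congruent diagonalization of A (simultaneous row and column reduction) yields pivots -4, 3.
That gives 1 positive, 1 negative pivots.

(1, 1, 0)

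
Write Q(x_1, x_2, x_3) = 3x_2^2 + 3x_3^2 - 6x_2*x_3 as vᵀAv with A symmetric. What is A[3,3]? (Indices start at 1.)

3

The coefficient of x_3^2 in Q is 3, and that is exactly A[3,3].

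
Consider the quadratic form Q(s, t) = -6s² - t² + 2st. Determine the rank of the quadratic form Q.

The associated matrix is A = [[-6, 1], [1, -1]].
An LDLᵀ factorisation of A has diagonal entries -6, -5/6.
Counting signs: 2 negative.
The rank is the number of nonzero pivots: 2.

2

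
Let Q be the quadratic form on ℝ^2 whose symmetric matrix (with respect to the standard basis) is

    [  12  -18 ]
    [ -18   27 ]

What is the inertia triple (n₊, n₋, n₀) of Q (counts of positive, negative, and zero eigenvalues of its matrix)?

Row-reducing A symmetrically gives the diagonal entries 12, 0.
Counting signs: 1 positive, 1 zero.

(1, 0, 1)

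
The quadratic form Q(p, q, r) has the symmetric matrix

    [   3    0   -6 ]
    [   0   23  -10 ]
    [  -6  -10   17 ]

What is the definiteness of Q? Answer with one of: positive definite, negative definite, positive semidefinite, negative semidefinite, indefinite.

positive definite

Leading principal minors: Δ_1 = 3, Δ_2 = 69, Δ_3 = 45.
All leading principal minors are positive, so by Sylvester's criterion Q is positive definite.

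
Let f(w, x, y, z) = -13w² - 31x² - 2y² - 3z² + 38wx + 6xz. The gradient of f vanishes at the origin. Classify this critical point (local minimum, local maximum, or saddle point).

The Hessian at the origin is H = [[-26, 38, 0, 0], [38, -62, 0, 6], [0, 0, -4, 0], [0, 6, 0, -6]].
Symmetric row and column elimination reduces H to a congruent diagonal form with pivots -26, -84/13, -4, -3/7.
So there are 4 negative pivots.
H is negative definite, so the origin is a strict local maximum.

local maximum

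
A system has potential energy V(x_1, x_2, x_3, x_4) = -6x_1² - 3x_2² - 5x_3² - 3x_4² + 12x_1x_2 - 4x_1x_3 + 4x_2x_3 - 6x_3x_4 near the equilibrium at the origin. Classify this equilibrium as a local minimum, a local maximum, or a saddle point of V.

saddle point

The Hessian at the origin is H = [[-12, 12, -4, 0], [12, -6, 4, 0], [-4, 4, -10, -6], [0, 0, -6, -6]].
Congruent diagonalization of H (simultaneous row and column reduction) yields pivots -12, 6, -26/3, -24/13.
Counting signs: 1 positive, 3 negative.
H is indefinite, so the origin is a saddle point.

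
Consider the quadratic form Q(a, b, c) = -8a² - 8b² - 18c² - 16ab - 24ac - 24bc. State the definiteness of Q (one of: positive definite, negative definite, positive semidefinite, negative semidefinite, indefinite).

The associated matrix is A = [[-8, -8, -12], [-8, -8, -12], [-12, -12, -18]].
Symmetric row and column elimination reduces A to a congruent diagonal form with pivots -8, 0, 0.
That gives 1 negative, 2 zero pivots.
Hence Q is negative semidefinite.

negative semidefinite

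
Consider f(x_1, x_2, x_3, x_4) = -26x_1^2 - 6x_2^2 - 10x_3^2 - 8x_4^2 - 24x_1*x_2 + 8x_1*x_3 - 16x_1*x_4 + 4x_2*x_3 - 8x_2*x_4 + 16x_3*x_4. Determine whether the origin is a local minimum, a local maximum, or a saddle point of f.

The Hessian at the origin is H = [[-52, -24, 8, -16], [-24, -12, 4, -8], [8, 4, -20, 16], [-16, -8, 16, -16]].
Row-reducing H symmetrically gives the diagonal entries -52, -12/13, -56/3, -8/7.
That gives 4 negative pivots.
H is negative definite, so the origin is a strict local maximum.

local maximum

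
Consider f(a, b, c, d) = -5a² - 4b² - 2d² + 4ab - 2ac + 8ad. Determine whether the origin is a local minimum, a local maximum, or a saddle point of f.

The Hessian at the origin is H = [[-10, 4, -2, 8], [4, -8, 0, 0], [-2, 0, 0, 0], [8, 0, 0, -4]].
An LDLᵀ factorisation of H has diagonal entries -10, -32/5, 1/2, -4.
That gives 1 positive, 3 negative pivots.
H is indefinite, so the origin is a saddle point.

saddle point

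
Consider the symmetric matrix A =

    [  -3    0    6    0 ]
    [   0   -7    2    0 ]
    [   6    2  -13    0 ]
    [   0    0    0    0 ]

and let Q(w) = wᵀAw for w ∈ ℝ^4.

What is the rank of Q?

3

Row-reducing A symmetrically gives the diagonal entries -3, -7, -3/7, 0.
Counting signs: 3 negative, 1 zero.
The rank is the number of nonzero pivots: 3.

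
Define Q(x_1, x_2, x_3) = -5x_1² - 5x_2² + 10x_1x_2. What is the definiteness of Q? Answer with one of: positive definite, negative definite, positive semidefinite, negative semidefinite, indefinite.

The symmetric matrix is A = [[-5, 5, 0], [5, -5, 0], [0, 0, 0]].
Row-reducing A symmetrically gives the diagonal entries -5, 0, 0.
That gives 1 negative, 2 zero pivots.
Hence Q is negative semidefinite.

negative semidefinite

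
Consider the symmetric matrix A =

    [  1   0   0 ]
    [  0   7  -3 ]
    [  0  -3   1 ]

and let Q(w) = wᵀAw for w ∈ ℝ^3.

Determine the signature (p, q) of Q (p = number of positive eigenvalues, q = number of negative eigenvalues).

(2, 1)

Symmetric row and column elimination reduces A to a congruent diagonal form with pivots 1, 7, -2/7.
So there are 2 positive, 1 negative pivots.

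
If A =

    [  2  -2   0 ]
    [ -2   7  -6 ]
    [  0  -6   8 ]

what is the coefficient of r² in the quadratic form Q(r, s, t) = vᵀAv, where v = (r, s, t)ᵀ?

2

The coefficient of r² is the diagonal entry A[1,1] = 2.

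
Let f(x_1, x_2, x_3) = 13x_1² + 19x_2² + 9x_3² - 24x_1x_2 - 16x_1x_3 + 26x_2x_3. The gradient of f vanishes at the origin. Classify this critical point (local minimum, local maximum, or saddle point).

The Hessian at the origin is H = [[26, -24, -16], [-24, 38, 26], [-16, 26, 18]].
Congruent diagonalization of H (simultaneous row and column reduction) yields pivots 26, 206/13, 20/103.
So there are 3 positive pivots.
H is positive definite, so the origin is a strict local minimum.

local minimum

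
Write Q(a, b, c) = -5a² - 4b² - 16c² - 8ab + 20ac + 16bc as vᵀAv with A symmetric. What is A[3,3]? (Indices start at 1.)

-16

The coefficient of c² in Q is -16, and that is exactly A[3,3].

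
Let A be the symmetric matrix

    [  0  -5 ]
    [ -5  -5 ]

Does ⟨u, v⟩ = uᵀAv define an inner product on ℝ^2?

For the 2×2 matrix [[0, -5], [-5, -5]]: det = 0·-5 − (-5)² = -25, trace = -5.
det < 0 so the eigenvalues have opposite signs; the form is indefinite.
⟨·,·⟩ is an inner product exactly when A is positive definite.

no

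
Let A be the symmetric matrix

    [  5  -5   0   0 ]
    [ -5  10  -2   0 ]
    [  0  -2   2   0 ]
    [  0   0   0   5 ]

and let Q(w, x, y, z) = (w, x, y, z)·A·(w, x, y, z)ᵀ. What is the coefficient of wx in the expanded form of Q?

The coefficient of wx is A[1,2] + A[2,1] = 2·(-5) = -10.

-10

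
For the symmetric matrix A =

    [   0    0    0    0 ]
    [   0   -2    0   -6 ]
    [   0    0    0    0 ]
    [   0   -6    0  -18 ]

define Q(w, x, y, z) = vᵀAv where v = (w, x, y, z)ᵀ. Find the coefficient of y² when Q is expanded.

0

The coefficient of y² is the diagonal entry A[3,3] = 0.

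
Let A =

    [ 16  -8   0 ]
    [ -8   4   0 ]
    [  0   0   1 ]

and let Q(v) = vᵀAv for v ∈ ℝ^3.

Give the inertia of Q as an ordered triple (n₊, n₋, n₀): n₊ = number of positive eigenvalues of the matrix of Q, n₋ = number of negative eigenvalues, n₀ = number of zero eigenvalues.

Congruent diagonalization of A (simultaneous row and column reduction) yields pivots 16, 0, 1.
That gives 2 positive, 1 zero pivots.

(2, 0, 1)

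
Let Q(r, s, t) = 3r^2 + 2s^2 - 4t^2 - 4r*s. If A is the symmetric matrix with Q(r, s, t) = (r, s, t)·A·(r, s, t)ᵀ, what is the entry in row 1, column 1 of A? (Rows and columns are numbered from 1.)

3

The coefficient of r^2 in Q is 3, and that is exactly A[1,1].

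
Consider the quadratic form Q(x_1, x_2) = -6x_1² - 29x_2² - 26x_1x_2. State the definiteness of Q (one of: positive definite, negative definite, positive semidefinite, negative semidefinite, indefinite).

The symmetric matrix of Q is [[-6, -13], [-13, -29]].
For the 2×2 matrix [[-6, -13], [-13, -29]]: det = -6·-29 − (-13)² = 5, trace = -35.
det > 0 so both eigenvalues share the sign of the trace; trace = -35 < 0 ⇒ both negative.

negative definite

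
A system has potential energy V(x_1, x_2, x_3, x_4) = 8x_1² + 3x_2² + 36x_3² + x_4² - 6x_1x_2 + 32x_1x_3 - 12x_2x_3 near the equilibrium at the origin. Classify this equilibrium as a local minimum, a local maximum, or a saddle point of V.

The Hessian at the origin is H = [[16, -6, 32, 0], [-6, 6, -12, 0], [32, -12, 72, 0], [0, 0, 0, 2]].
Congruent diagonalization of H (simultaneous row and column reduction) yields pivots 16, 15/4, 8, 2.
Counting signs: 4 positive.
H is positive definite, so the origin is a strict local minimum.

local minimum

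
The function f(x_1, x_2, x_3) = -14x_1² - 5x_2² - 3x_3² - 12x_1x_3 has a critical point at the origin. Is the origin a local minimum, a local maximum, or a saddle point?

local maximum

The Hessian at the origin is H = [[-28, 0, -12], [0, -10, 0], [-12, 0, -6]].
Row-reducing H symmetrically gives the diagonal entries -28, -10, -6/7.
That gives 3 negative pivots.
H is negative definite, so the origin is a strict local maximum.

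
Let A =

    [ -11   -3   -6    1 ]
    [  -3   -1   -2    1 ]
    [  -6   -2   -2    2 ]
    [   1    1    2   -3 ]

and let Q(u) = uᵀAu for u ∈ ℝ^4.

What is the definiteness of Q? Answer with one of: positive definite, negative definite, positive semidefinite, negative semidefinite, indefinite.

Applying the same elementary operations to the rows and columns of A produces a congruent diagonal matrix with entries -11, -2/11, 2, 0.
So there are 1 positive, 2 negative, 1 zero pivots.
Hence Q is indefinite.

indefinite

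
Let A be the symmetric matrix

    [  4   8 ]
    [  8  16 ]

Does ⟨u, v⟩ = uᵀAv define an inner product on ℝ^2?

no

Congruent diagonalization of A (simultaneous row and column reduction) yields pivots 4, 0.
That gives 1 positive, 1 zero pivots.
Hence Q is positive semidefinite.
⟨·,·⟩ is an inner product exactly when A is positive definite.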